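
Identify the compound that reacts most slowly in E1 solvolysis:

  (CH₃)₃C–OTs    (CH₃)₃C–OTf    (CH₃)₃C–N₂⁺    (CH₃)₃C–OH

The skeletons are identical, so relative rate is governed entirely by leaving-group ability.
Rank by basicity of the departing species: weakest base leaves most easily.
(CH₃)₃C–N₂⁺ loses N₂: no meaningful conjugate acid; N₂ departs as an exceptionally stable neutral molecule
(CH₃)₃C–OTf loses OTf⁻: pKₐ(CF₃SO₃H (triflic acid)) ≈ -14
(CH₃)₃C–OTs loses OTs⁻: pKₐ(p-CH₃C₆H₄SO₃H (TsOH)) ≈ -2.8
(CH₃)₃C–OH loses OH⁻: pKₐ(H₂O) ≈ 15.7

(CH₃)₃C–OH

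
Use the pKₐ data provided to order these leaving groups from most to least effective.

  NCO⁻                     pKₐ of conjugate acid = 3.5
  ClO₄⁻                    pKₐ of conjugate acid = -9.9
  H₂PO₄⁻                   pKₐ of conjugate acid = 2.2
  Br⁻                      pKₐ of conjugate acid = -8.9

Lower conjugate-acid pKₐ ⇒ weaker base ⇒ better leaving group.
Sorting by the given values: ClO₄⁻ (-9.9), Br⁻ (-8.9), H₂PO₄⁻ (2.2), NCO⁻ (3.5).

ClO₄⁻ > Br⁻ > H₂PO₄⁻ > NCO⁻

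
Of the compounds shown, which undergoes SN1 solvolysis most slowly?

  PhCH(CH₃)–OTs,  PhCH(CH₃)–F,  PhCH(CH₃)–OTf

PhCH(CH₃)–F

With the same alkyl group throughout, only the leaving group differentiates the rates.
The more stable X⁻ (or X) is on its own — i.e. the weaker a base it is — the better a leaving group it makes.
PhCH(CH₃)–OTf loses OTf⁻: pKₐ(CF₃SO₃H (triflic acid)) ≈ -14
PhCH(CH₃)–OTs loses OTs⁻: pKₐ(p-CH₃C₆H₄SO₃H (TsOH)) ≈ -2.8
PhCH(CH₃)–F loses F⁻: pKₐ(HF) ≈ 3.2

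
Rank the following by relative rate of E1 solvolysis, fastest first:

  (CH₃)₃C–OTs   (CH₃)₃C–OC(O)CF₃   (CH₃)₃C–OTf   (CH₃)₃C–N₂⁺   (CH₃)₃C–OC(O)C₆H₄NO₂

Same R in every case — rank the leaving groups.
The more stable X⁻ (or X) is on its own — i.e. the weaker a base it is — the better a leaving group it makes.
(CH₃)₃C–N₂⁺ loses N₂: no meaningful conjugate acid; N₂ departs as an exceptionally stable neutral molecule
(CH₃)₃C–OTf loses OTf⁻: pKₐ(CF₃SO₃H (triflic acid)) ≈ -14
(CH₃)₃C–OTs loses OTs⁻: pKₐ(p-CH₃C₆H₄SO₃H (TsOH)) ≈ -2.8
(CH₃)₃C–OC(O)CF₃ loses CF₃COO⁻: pKₐ(CF₃COOH) ≈ 0.2
(CH₃)₃C–OC(O)C₆H₄NO₂ loses p-O₂N–C₆H₄–COO⁻: pKₐ(p-nitrobenzoic acid) ≈ 3.4

(CH₃)₃C–N₂⁺ > (CH₃)₃C–OTf > (CH₃)₃C–OTs > (CH₃)₃C–OC(O)CF₃ > (CH₃)₃C–OC(O)C₆H₄NO₂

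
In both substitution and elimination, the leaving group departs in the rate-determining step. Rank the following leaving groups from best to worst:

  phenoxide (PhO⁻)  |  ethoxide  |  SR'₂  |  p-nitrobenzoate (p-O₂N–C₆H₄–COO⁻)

SR'₂ > p-nitrobenzoate (p-O₂N–C₆H₄–COO⁻) > phenoxide (PhO⁻) > ethoxide

Leaving-group ability tracks the stability of the departed species; conjugate-acid pKₐ is the usual yardstick (lower pKₐ → better LG).
SR'₂: pKₐ(R'₂SH⁺) ≈ -7
p-nitrobenzoate (p-O₂N–C₆H₄–COO⁻): pKₐ(p-nitrobenzoic acid) ≈ 3.4
phenoxide (PhO⁻): pKₐ(C₆H₅OH (phenol)) ≈ 10
ethoxide: pKₐ(CH₃CH₂OH) ≈ 16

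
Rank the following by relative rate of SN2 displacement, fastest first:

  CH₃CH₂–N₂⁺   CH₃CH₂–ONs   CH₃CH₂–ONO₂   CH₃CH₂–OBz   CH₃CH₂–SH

The skeletons are identical, so relative rate is governed entirely by leaving-group ability.
A good leaving group is a weak base: the lower the pKₐ of its conjugate acid, the more readily it departs.
CH₃CH₂–N₂⁺ loses N₂: no meaningful conjugate acid; N₂ departs as an exceptionally stable neutral molecule
CH₃CH₂–ONs loses ONs⁻: pKₐ(p-O₂NC₆H₄SO₃H) ≈ -3.5
CH₃CH₂–ONO₂ loses NO₃⁻: pKₐ(HNO₃) ≈ -1.3
CH₃CH₂–OBz loses PhCOO⁻: pKₐ(C₆H₅COOH) ≈ 4.2
CH₃CH₂–SH loses HS⁻: pKₐ(H₂S) ≈ 7

CH₃CH₂–N₂⁺ > CH₃CH₂–ONs > CH₃CH₂–ONO₂ > CH₃CH₂–OBz > CH₃CH₂–SH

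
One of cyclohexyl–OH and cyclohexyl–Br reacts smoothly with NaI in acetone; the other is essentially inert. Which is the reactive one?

From cyclohexyl–OH the departing group would be OH⁻ (pKₐ(H₂O) ≈ 15.7). Strong base; essentially never leaves without prior activation.
From cyclohexyl–Br the leaving group is Br⁻ (pKₐ(HBr) ≈ -9). Weak base; good leaving group.
(In practice cyclohexyl–Br is made from cyclohexyl–OH by treatment with PBr₃, replacing the hydroxyl with bromide.)

cyclohexyl–Br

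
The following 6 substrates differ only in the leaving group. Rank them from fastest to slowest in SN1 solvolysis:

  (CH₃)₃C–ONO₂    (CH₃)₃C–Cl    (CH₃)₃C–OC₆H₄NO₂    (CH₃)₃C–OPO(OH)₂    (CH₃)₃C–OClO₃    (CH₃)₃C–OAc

(CH₃)₃C–OClO₃ > (CH₃)₃C–Cl > (CH₃)₃C–ONO₂ > (CH₃)₃C–OPO(OH)₂ > (CH₃)₃C–OAc > (CH₃)₃C–OC₆H₄NO₂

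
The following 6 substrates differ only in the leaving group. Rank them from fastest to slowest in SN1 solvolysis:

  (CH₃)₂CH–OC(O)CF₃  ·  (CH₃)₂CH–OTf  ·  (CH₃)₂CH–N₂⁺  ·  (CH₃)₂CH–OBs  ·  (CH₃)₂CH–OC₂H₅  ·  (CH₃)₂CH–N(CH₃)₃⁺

Same R in every case — rank the leaving groups.
Leaving-group ability tracks the stability of the departed species; conjugate-acid pKₐ is the usual yardstick (lower pKₐ → better LG).
(CH₃)₂CH–N₂⁺ loses N₂: no meaningful conjugate acid; N₂ departs as an exceptionally stable neutral molecule
(CH₃)₂CH–OTf loses OTf⁻: pKₐ(CF₃SO₃H (triflic acid)) ≈ -14
(CH₃)₂CH–OBs loses OBs⁻: pKₐ(p-BrC₆H₄SO₃H) ≈ -2.8
(CH₃)₂CH–OC(O)CF₃ loses CF₃COO⁻: pKₐ(CF₃COOH) ≈ 0.2
(CH₃)₂CH–N(CH₃)₃⁺ loses NR'₃: pKₐ(R'₃NH⁺) ≈ 10.7
(CH₃)₂CH–OC₂H₅ loses CH₃CH₂O⁻: pKₐ(CH₃CH₂OH) ≈ 16

(CH₃)₂CH–N₂⁺ > (CH₃)₂CH–OTf > (CH₃)₂CH–OBs > (CH₃)₂CH–OC(O)CF₃ > (CH₃)₂CH–N(CH₃)₃⁺ > (CH₃)₂CH–OC₂H₅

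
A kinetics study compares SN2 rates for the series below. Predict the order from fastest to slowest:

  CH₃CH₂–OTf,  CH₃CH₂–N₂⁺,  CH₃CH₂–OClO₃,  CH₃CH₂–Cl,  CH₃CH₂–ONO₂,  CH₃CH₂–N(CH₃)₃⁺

Same R in every case — rank the leaving groups.
Leaving-group ability tracks the stability of the departed species; conjugate-acid pKₐ is the usual yardstick (lower pKₐ → better LG).
CH₃CH₂–N₂⁺ loses N₂: no meaningful conjugate acid; N₂ departs as an exceptionally stable neutral molecule
CH₃CH₂–OTf loses OTf⁻: pKₐ(CF₃SO₃H (triflic acid)) ≈ -14
CH₃CH₂–OClO₃ loses ClO₄⁻: pKₐ(HClO₄) ≈ -10
CH₃CH₂–Cl loses Cl⁻: pKₐ(HCl) ≈ -7
CH₃CH₂–ONO₂ loses NO₃⁻: pKₐ(HNO₃) ≈ -1.3
CH₃CH₂–N(CH₃)₃⁺ loses NR'₃: pKₐ(R'₃NH⁺) ≈ 10.7

CH₃CH₂–N₂⁺ > CH₃CH₂–OTf > CH₃CH₂–OClO₃ > CH₃CH₂–Cl > CH₃CH₂–ONO₂ > CH₃CH₂–N(CH₃)₃⁺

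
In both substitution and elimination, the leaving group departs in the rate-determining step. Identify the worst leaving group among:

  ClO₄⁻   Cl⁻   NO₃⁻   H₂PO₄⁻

H₂PO₄⁻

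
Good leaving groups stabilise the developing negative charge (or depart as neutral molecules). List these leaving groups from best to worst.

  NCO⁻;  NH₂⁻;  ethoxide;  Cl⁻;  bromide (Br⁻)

bromide (Br⁻) > Cl⁻ > NCO⁻ > ethoxide > NH₂⁻

The more stable X⁻ (or X) is on its own — i.e. the weaker a base it is — the better a leaving group it makes.
bromide (Br⁻): pKₐ(HBr) ≈ -9
Cl⁻: pKₐ(HCl) ≈ -7
NCO⁻: pKₐ(HOCN) ≈ 3.5
ethoxide: pKₐ(CH₃CH₂OH) ≈ 16
NH₂⁻: pKₐ(NH₃) ≈ 38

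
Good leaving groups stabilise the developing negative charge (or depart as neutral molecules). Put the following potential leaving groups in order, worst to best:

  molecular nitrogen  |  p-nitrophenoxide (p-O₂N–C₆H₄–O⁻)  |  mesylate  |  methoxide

methoxide < p-nitrophenoxide (p-O₂N–C₆H₄–O⁻) < mesylate < molecular nitrogen

Leaving-group ability tracks the stability of the departed species; conjugate-acid pKₐ is the usual yardstick (lower pKₐ → better LG).
molecular nitrogen: no meaningful conjugate acid; N₂ departs as an exceptionally stable neutral molecule
mesylate: pKₐ(CH₃SO₃H (MsOH)) ≈ -1.9 — resonance-delocalised alkanesulfonate
p-nitrophenoxide (p-O₂N–C₆H₄–O⁻): pKₐ(p-nitrophenol) ≈ 7.2
methoxide: pKₐ(CH₃OH) ≈ 15.5 — strong base; alkoxides do not leave unassisted
Reversing gives the worst-to-best order requested.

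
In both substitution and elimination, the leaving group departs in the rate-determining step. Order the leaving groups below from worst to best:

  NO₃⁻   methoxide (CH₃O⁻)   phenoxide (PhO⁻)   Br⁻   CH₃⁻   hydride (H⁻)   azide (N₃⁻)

Br⁻: pKₐ(HBr) ≈ -9
NO₃⁻: pKₐ(HNO₃) ≈ -1.3
azide (N₃⁻): pKₐ(HN₃) ≈ 4.7
phenoxide (PhO⁻): pKₐ(C₆H₅OH (phenol)) ≈ 10
methoxide (CH₃O⁻): pKₐ(CH₃OH) ≈ 15.5
hydride (H⁻): pKₐ(H₂) ≈ 36
CH₃⁻: pKₐ(CH₄) ≈ 48
The question asks for worst first, so the sequence is read in increasing leaving-group ability.

CH₃⁻ < hydride (H⁻) < methoxide (CH₃O⁻) < phenoxide (PhO⁻) < azide (N₃⁻) < NO₃⁻ < Br⁻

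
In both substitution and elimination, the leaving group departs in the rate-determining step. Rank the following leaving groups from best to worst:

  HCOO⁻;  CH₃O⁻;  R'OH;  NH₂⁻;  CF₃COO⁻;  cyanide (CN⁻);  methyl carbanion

R'OH > CF₃COO⁻ > HCOO⁻ > cyanide (CN⁻) > CH₃O⁻ > NH₂⁻ > methyl carbanion

A good leaving group is a weak base: the lower the pKₐ of its conjugate acid, the more readily it departs.
R'OH: pKₐ(R'OH₂⁺) ≈ -2.4 — neutral; leaves from a protonated ether (an oxonium ion, R–O(H)R'⁺)
CF₃COO⁻: pKₐ(CF₃COOH) ≈ 0.2 — strongly electron-withdrawing CF₃ stabilises the carboxylate
HCOO⁻: pKₐ(HCOOH) ≈ 3.8 — resonance-stabilised carboxylate
cyanide (CN⁻): pKₐ(HCN) ≈ 9.2 — sp carbon stabilises the charge somewhat, but still a poor LG
CH₃O⁻: pKₐ(CH₃OH) ≈ 15.5 — strong base; alkoxides do not leave unassisted
NH₂⁻: pKₐ(NH₃) ≈ 38
methyl carbanion: pKₐ(CH₄) ≈ 48 — unstabilised carbanion; the worst conceivable leaving group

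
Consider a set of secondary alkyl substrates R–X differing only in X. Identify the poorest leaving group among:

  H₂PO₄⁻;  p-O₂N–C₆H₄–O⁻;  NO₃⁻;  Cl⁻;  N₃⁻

p-O₂N–C₆H₄–O⁻

Leaving-group ability tracks the stability of the departed species; conjugate-acid pKₐ is the usual yardstick (lower pKₐ → better LG).
Cl⁻: pKₐ(HCl) ≈ -7
NO₃⁻: pKₐ(HNO₃) ≈ -1.3
H₂PO₄⁻: pKₐ(H₃PO₄) ≈ 2.1
N₃⁻: pKₐ(HN₃) ≈ 4.7
p-O₂N–C₆H₄–O⁻: pKₐ(p-nitrophenol) ≈ 7.2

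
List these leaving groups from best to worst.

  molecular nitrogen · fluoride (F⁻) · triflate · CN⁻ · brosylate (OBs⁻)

molecular nitrogen > triflate > brosylate (OBs⁻) > fluoride (F⁻) > CN⁻

Rank by basicity of the departing species: weakest base leaves most easily.
molecular nitrogen: no meaningful conjugate acid; N₂ departs as an exceptionally stable neutral molecule
triflate: pKₐ(CF₃SO₃H (triflic acid)) ≈ -14
brosylate (OBs⁻): pKₐ(p-BrC₆H₄SO₃H) ≈ -2.8
fluoride (F⁻): pKₐ(HF) ≈ 3.2
CN⁻: pKₐ(HCN) ≈ 9.2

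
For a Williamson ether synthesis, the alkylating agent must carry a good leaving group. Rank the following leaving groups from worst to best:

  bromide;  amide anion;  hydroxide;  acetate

amide anion < hydroxide < acetate < bromide

Rank by basicity of the departing species: weakest base leaves most easily.
bromide: pKₐ(HBr) ≈ -9 — weak base; good leaving group
acetate: pKₐ(CH₃COOH) ≈ 4.8 — resonance-stabilised but still a weak base
hydroxide: pKₐ(H₂O) ≈ 15.7 — strong base; essentially never leaves without prior activation
amide anion: pKₐ(NH₃) ≈ 38 — extremely strong base; never a leaving group
The question asks for worst first, so the sequence is read in increasing leaving-group ability.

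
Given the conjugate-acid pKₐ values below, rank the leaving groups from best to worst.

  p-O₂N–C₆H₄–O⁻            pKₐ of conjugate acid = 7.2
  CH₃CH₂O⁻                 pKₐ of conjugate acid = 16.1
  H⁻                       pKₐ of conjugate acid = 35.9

Lower conjugate-acid pKₐ ⇒ weaker base ⇒ better leaving group.
Sorting by the given values: p-O₂N–C₆H₄–O⁻ (7.2), CH₃CH₂O⁻ (16.1), H⁻ (35.9).

p-O₂N–C₆H₄–O⁻ > CH₃CH₂O⁻ > H⁻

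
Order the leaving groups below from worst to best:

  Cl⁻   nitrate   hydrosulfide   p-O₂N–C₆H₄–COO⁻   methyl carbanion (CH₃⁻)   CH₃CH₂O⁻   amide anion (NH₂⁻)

methyl carbanion (CH₃⁻) < amide anion (NH₂⁻) < CH₃CH₂O⁻ < hydrosulfide < p-O₂N–C₆H₄–COO⁻ < nitrate < Cl⁻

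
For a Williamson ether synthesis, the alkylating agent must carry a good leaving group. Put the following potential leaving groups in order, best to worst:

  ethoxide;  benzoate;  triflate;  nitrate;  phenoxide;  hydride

triflate > nitrate > benzoate > phenoxide > ethoxide > hydride

triflate: pKₐ(CF₃SO₃H (triflic acid)) ≈ -14
nitrate: pKₐ(HNO₃) ≈ -1.3 — resonance-delocalised over three oxygens
benzoate: pKₐ(C₆H₅COOH) ≈ 4.2
phenoxide: pKₐ(C₆H₅OH (phenol)) ≈ 10 — resonance into the ring helps, but still a poor LG
ethoxide: pKₐ(CH₃CH₂OH) ≈ 16 — strong base; alkoxides do not leave unassisted
hydride: pKₐ(H₂) ≈ 36 — extremely strong base; leaves only in special hydride-transfer contexts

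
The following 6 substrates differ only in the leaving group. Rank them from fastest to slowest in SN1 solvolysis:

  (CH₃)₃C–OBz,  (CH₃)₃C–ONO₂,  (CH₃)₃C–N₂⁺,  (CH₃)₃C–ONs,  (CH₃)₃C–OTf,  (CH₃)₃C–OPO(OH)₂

(CH₃)₃C–N₂⁺ > (CH₃)₃C–OTf > (CH₃)₃C–ONs > (CH₃)₃C–ONO₂ > (CH₃)₃C–OPO(OH)₂ > (CH₃)₃C–OBz

Identical carbon frameworks mean the comparison reduces to leaving-group quality.
Leaving-group ability tracks the stability of the departed species; conjugate-acid pKₐ is the usual yardstick (lower pKₐ → better LG).
(CH₃)₃C–N₂⁺ loses N₂: no meaningful conjugate acid; N₂ departs as an exceptionally stable neutral molecule
(CH₃)₃C–OTf loses OTf⁻: pKₐ(CF₃SO₃H (triflic acid)) ≈ -14
(CH₃)₃C–ONs loses ONs⁻: pKₐ(p-O₂NC₆H₄SO₃H) ≈ -3.5
(CH₃)₃C–ONO₂ loses NO₃⁻: pKₐ(HNO₃) ≈ -1.3
(CH₃)₃C–OPO(OH)₂ loses H₂PO₄⁻: pKₐ(H₃PO₄) ≈ 2.1
(CH₃)₃C–OBz loses PhCOO⁻: pKₐ(C₆H₅COOH) ≈ 4.2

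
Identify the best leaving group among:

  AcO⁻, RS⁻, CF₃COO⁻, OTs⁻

OTs⁻

OTs⁻: pKₐ(p-CH₃C₆H₄SO₃H (TsOH)) ≈ -2.8
CF₃COO⁻: pKₐ(CF₃COOH) ≈ 0.2
AcO⁻: pKₐ(CH₃COOH) ≈ 4.8
RS⁻: pKₐ(RSH (a thiol)) ≈ 10.5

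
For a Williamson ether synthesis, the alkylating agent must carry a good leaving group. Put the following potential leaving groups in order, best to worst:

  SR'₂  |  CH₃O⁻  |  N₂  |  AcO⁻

N₂: no meaningful conjugate acid; N₂ departs as an exceptionally stable neutral molecule
SR'₂: pKₐ(R'₂SH⁺) ≈ -7
AcO⁻: pKₐ(CH₃COOH) ≈ 4.8 — resonance-stabilised but still a weak base
CH₃O⁻: pKₐ(CH₃OH) ≈ 15.5 — strong base; alkoxides do not leave unassisted

N₂ > SR'₂ > AcO⁻ > CH₃O⁻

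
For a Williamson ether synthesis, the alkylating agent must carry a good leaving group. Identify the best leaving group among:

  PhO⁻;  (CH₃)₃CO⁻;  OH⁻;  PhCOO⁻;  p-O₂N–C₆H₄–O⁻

PhCOO⁻

Rank by basicity of the departing species: weakest base leaves most easily.
PhCOO⁻: pKₐ(C₆H₅COOH) ≈ 4.2
p-O₂N–C₆H₄–O⁻: pKₐ(p-nitrophenol) ≈ 7.2
PhO⁻: pKₐ(C₆H₅OH (phenol)) ≈ 10
OH⁻: pKₐ(H₂O) ≈ 15.7
(CH₃)₃CO⁻: pKₐ(t-BuOH) ≈ 18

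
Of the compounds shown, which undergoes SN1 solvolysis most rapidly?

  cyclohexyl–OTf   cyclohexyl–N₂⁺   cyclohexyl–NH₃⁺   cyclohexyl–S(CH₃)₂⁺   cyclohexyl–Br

The skeletons are identical, so relative rate is governed entirely by leaving-group ability.
A good leaving group is a weak base: the lower the pKₐ of its conjugate acid, the more readily it departs.
cyclohexyl–N₂⁺ loses N₂: no meaningful conjugate acid; N₂ departs as an exceptionally stable neutral molecule
cyclohexyl–OTf loses OTf⁻: pKₐ(CF₃SO₃H (triflic acid)) ≈ -14
cyclohexyl–Br loses Br⁻: pKₐ(HBr) ≈ -9
cyclohexyl–S(CH₃)₂⁺ loses SR'₂: pKₐ(R'₂SH⁺) ≈ -7
cyclohexyl–NH₃⁺ loses NH₃: pKₐ(NH₄⁺) ≈ 9.2

cyclohexyl–N₂⁺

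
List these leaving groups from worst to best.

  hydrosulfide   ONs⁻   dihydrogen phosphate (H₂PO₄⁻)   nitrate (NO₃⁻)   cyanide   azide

Leaving-group ability tracks the stability of the departed species; conjugate-acid pKₐ is the usual yardstick (lower pKₐ → better LG).
ONs⁻: pKₐ(p-O₂NC₆H₄SO₃H) ≈ -3.5
nitrate (NO₃⁻): pKₐ(HNO₃) ≈ -1.3
dihydrogen phosphate (H₂PO₄⁻): pKₐ(H₃PO₄) ≈ 2.1
azide: pKₐ(HN₃) ≈ 4.7 — linear, resonance-stabilised
hydrosulfide: pKₐ(H₂S) ≈ 7 — larger and more polarisable than the oxygen analogue
cyanide: pKₐ(HCN) ≈ 9.2 — sp carbon stabilises the charge somewhat, but still a poor LG
The question asks for worst first, so the sequence is read in increasing leaving-group ability.

cyanide < hydrosulfide < azide < dihydrogen phosphate (H₂PO₄⁻) < nitrate (NO₃⁻) < ONs⁻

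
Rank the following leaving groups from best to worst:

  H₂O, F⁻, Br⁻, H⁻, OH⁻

Leaving-group ability tracks the stability of the departed species; conjugate-acid pKₐ is the usual yardstick (lower pKₐ → better LG).
Br⁻: pKₐ(HBr) ≈ -9
H₂O: pKₐ(H₃O⁺) ≈ -1.7
F⁻: pKₐ(HF) ≈ 3.2
OH⁻: pKₐ(H₂O) ≈ 15.7
H⁻: pKₐ(H₂) ≈ 36

Br⁻ > H₂O > F⁻ > OH⁻ > H⁻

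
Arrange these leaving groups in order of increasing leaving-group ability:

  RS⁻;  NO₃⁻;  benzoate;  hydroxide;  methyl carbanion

methyl carbanion < hydroxide < RS⁻ < benzoate < NO₃⁻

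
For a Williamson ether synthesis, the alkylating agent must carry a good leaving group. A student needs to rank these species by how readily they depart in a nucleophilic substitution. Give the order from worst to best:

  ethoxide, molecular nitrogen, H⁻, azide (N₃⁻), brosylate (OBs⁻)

Leaving-group ability tracks the stability of the departed species; conjugate-acid pKₐ is the usual yardstick (lower pKₐ → better LG).
molecular nitrogen: no meaningful conjugate acid; N₂ departs as an exceptionally stable neutral molecule
brosylate (OBs⁻): pKₐ(p-BrC₆H₄SO₃H) ≈ -2.8
azide (N₃⁻): pKₐ(HN₃) ≈ 4.7
ethoxide: pKₐ(CH₃CH₂OH) ≈ 16
H⁻: pKₐ(H₂) ≈ 36
The question asks for worst first, so the sequence is read in increasing leaving-group ability.

H⁻ < ethoxide < azide (N₃⁻) < brosylate (OBs⁻) < molecular nitrogen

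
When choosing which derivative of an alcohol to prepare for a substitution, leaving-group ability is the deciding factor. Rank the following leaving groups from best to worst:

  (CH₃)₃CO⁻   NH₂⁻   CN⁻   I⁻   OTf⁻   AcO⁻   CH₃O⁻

A good leaving group is a weak base: the lower the pKₐ of its conjugate acid, the more readily it departs.
OTf⁻: pKₐ(CF₃SO₃H (triflic acid)) ≈ -14 — charge spread over three oxygens and a CF₃ group; the premier leaving group in synthesis
I⁻: pKₐ(HI) ≈ -10 — large, highly polarisable; very weak base
AcO⁻: pKₐ(CH₃COOH) ≈ 4.8 — resonance-stabilised but still a weak base
CN⁻: pKₐ(HCN) ≈ 9.2
CH₃O⁻: pKₐ(CH₃OH) ≈ 15.5 — strong base; alkoxides do not leave unassisted
(CH₃)₃CO⁻: pKₐ(t-BuOH) ≈ 18
NH₂⁻: pKₐ(NH₃) ≈ 38

OTf⁻ > I⁻ > AcO⁻ > CN⁻ > CH₃O⁻ > (CH₃)₃CO⁻ > NH₂⁻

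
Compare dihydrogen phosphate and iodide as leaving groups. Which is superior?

iodide is the better leaving group.
pKₐ(HI) ≈ -10 versus pKₐ(H₃PO₄) ≈ 2.1: iodide is the much weaker base.
Large, highly polarisable; very weak base.

iodide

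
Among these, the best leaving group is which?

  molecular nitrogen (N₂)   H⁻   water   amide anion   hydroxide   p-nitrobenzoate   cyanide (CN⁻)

Leaving-group ability tracks the stability of the departed species; conjugate-acid pKₐ is the usual yardstick (lower pKₐ → better LG).
molecular nitrogen (N₂): no meaningful conjugate acid; N₂ departs as an exceptionally stable neutral molecule
water: pKₐ(H₃O⁺) ≈ -1.7
p-nitrobenzoate: pKₐ(p-nitrobenzoic acid) ≈ 3.4
cyanide (CN⁻): pKₐ(HCN) ≈ 9.2
hydroxide: pKₐ(H₂O) ≈ 15.7
H⁻: pKₐ(H₂) ≈ 36
amide anion: pKₐ(NH₃) ≈ 38

molecular nitrogen (N₂)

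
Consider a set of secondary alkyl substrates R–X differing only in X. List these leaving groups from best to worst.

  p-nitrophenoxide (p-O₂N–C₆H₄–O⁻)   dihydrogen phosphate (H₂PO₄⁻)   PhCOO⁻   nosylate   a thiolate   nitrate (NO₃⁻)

nosylate > nitrate (NO₃⁻) > dihydrogen phosphate (H₂PO₄⁻) > PhCOO⁻ > p-nitrophenoxide (p-O₂N–C₆H₄–O⁻) > a thiolate

nosylate: pKₐ(p-O₂NC₆H₄SO₃H) ≈ -3.5
nitrate (NO₃⁻): pKₐ(HNO₃) ≈ -1.3
dihydrogen phosphate (H₂PO₄⁻): pKₐ(H₃PO₄) ≈ 2.1 — moderate base; biological leaving group after further activation
PhCOO⁻: pKₐ(C₆H₅COOH) ≈ 4.2 — aryl carboxylate
p-nitrophenoxide (p-O₂N–C₆H₄–O⁻): pKₐ(p-nitrophenol) ≈ 7.2 — nitro group delocalises the charge; the classic chromogenic LG
a thiolate: pKₐ(RSH (a thiol)) ≈ 10.5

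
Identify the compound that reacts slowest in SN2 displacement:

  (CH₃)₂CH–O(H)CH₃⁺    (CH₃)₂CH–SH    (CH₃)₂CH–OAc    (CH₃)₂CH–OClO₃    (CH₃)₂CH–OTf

Same R in every case — rank the leaving groups.
Leaving-group ability tracks the stability of the departed species; conjugate-acid pKₐ is the usual yardstick (lower pKₐ → better LG).
(CH₃)₂CH–OTf loses OTf⁻: pKₐ(CF₃SO₃H (triflic acid)) ≈ -14
(CH₃)₂CH–OClO₃ loses ClO₄⁻: pKₐ(HClO₄) ≈ -10
(CH₃)₂CH–O(H)CH₃⁺ loses R'OH: pKₐ(R'OH₂⁺) ≈ -2.4
(CH₃)₂CH–OAc loses AcO⁻: pKₐ(CH₃COOH) ≈ 4.8
(CH₃)₂CH–SH loses HS⁻: pKₐ(H₂S) ≈ 7

(CH₃)₂CH–SH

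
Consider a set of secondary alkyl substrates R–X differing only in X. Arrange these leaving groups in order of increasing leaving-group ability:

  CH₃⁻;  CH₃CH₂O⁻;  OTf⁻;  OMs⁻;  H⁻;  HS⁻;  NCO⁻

CH₃⁻ < H⁻ < CH₃CH₂O⁻ < HS⁻ < NCO⁻ < OMs⁻ < OTf⁻

Rank by basicity of the departing species: weakest base leaves most easily.
OTf⁻: pKₐ(CF₃SO₃H (triflic acid)) ≈ -14
OMs⁻: pKₐ(CH₃SO₃H (MsOH)) ≈ -1.9
NCO⁻: pKₐ(HOCN) ≈ 3.5
HS⁻: pKₐ(H₂S) ≈ 7
CH₃CH₂O⁻: pKₐ(CH₃CH₂OH) ≈ 16
H⁻: pKₐ(H₂) ≈ 36 — extremely strong base; leaves only in special hydride-transfer contexts
CH₃⁻: pKₐ(CH₄) ≈ 48 — unstabilised carbanion; the worst conceivable leaving group
The question asks for worst first, so the sequence is read in increasing leaving-group ability.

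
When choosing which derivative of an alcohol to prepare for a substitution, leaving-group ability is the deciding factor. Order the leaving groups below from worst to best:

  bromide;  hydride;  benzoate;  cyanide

hydride < cyanide < benzoate < bromide

bromide: pKₐ(HBr) ≈ -9 — weak base; good leaving group
benzoate: pKₐ(C₆H₅COOH) ≈ 4.2
cyanide: pKₐ(HCN) ≈ 9.2 — sp carbon stabilises the charge somewhat, but still a poor LG
hydride: pKₐ(H₂) ≈ 36 — extremely strong base; leaves only in special hydride-transfer contexts
The question asks for worst first, so the sequence is read in increasing leaving-group ability.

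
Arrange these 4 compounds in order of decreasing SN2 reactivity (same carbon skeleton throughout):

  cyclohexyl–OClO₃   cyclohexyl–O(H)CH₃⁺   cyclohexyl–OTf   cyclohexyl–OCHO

cyclohexyl–OTf > cyclohexyl–OClO₃ > cyclohexyl–O(H)CH₃⁺ > cyclohexyl–OCHO

With the same alkyl group throughout, only the leaving group differentiates the rates.
Rank by basicity of the departing species: weakest base leaves most easily.
cyclohexyl–OTf loses OTf⁻: pKₐ(CF₃SO₃H (triflic acid)) ≈ -14
cyclohexyl–OClO₃ loses ClO₄⁻: pKₐ(HClO₄) ≈ -10
cyclohexyl–O(H)CH₃⁺ loses R'OH: pKₐ(R'OH₂⁺) ≈ -2.4
cyclohexyl–OCHO loses HCOO⁻: pKₐ(HCOOH) ≈ 3.8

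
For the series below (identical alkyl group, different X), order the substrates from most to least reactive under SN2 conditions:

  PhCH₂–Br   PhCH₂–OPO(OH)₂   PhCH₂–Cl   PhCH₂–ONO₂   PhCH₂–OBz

PhCH₂–Br > PhCH₂–Cl > PhCH₂–ONO₂ > PhCH₂–OPO(OH)₂ > PhCH₂–OBz

Same R in every case — rank the leaving groups.
Rank by basicity of the departing species: weakest base leaves most easily.
PhCH₂–Br loses Br⁻: pKₐ(HBr) ≈ -9
PhCH₂–Cl loses Cl⁻: pKₐ(HCl) ≈ -7
PhCH₂–ONO₂ loses NO₃⁻: pKₐ(HNO₃) ≈ -1.3
PhCH₂–OPO(OH)₂ loses H₂PO₄⁻: pKₐ(H₃PO₄) ≈ 2.1
PhCH₂–OBz loses PhCOO⁻: pKₐ(C₆H₅COOH) ≈ 4.2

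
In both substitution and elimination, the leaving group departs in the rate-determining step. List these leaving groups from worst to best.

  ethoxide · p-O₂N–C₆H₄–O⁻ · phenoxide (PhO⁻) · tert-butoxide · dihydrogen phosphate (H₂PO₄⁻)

tert-butoxide < ethoxide < phenoxide (PhO⁻) < p-O₂N–C₆H₄–O⁻ < dihydrogen phosphate (H₂PO₄⁻)

The more stable X⁻ (or X) is on its own — i.e. the weaker a base it is — the better a leaving group it makes.
dihydrogen phosphate (H₂PO₄⁻): pKₐ(H₃PO₄) ≈ 2.1
p-O₂N–C₆H₄–O⁻: pKₐ(p-nitrophenol) ≈ 7.2 — nitro group delocalises the charge; the classic chromogenic LG
phenoxide (PhO⁻): pKₐ(C₆H₅OH (phenol)) ≈ 10 — resonance into the ring helps, but still a poor LG
ethoxide: pKₐ(CH₃CH₂OH) ≈ 16 — strong base; alkoxides do not leave unassisted
tert-butoxide: pKₐ(t-BuOH) ≈ 18 — bulky, strongly basic alkoxide
Reversing gives the worst-to-best order requested.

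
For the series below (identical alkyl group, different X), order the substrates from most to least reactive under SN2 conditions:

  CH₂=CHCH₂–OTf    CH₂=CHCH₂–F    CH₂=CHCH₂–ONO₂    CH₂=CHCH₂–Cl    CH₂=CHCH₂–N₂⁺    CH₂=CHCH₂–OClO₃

CH₂=CHCH₂–N₂⁺ > CH₂=CHCH₂–OTf > CH₂=CHCH₂–OClO₃ > CH₂=CHCH₂–Cl > CH₂=CHCH₂–ONO₂ > CH₂=CHCH₂–F

Identical carbon frameworks mean the comparison reduces to leaving-group quality.
A good leaving group is a weak base: the lower the pKₐ of its conjugate acid, the more readily it departs.
CH₂=CHCH₂–N₂⁺ loses N₂: no meaningful conjugate acid; N₂ departs as an exceptionally stable neutral molecule
CH₂=CHCH₂–OTf loses OTf⁻: pKₐ(CF₃SO₃H (triflic acid)) ≈ -14
CH₂=CHCH₂–OClO₃ loses ClO₄⁻: pKₐ(HClO₄) ≈ -10
CH₂=CHCH₂–Cl loses Cl⁻: pKₐ(HCl) ≈ -7
CH₂=CHCH₂–ONO₂ loses NO₃⁻: pKₐ(HNO₃) ≈ -1.3
CH₂=CHCH₂–F loses F⁻: pKₐ(HF) ≈ 3.2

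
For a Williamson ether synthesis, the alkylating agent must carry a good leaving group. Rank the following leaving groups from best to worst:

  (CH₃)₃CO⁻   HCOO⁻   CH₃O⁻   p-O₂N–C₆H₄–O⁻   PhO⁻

Leaving-group ability tracks the stability of the departed species; conjugate-acid pKₐ is the usual yardstick (lower pKₐ → better LG).
HCOO⁻: pKₐ(HCOOH) ≈ 3.8
p-O₂N–C₆H₄–O⁻: pKₐ(p-nitrophenol) ≈ 7.2 — nitro group delocalises the charge; the classic chromogenic LG
PhO⁻: pKₐ(C₆H₅OH (phenol)) ≈ 10 — resonance into the ring helps, but still a poor LG
CH₃O⁻: pKₐ(CH₃OH) ≈ 15.5
(CH₃)₃CO⁻: pKₐ(t-BuOH) ≈ 18 — bulky, strongly basic alkoxide

HCOO⁻ > p-O₂N–C₆H₄–O⁻ > PhO⁻ > CH₃O⁻ > (CH₃)₃CO⁻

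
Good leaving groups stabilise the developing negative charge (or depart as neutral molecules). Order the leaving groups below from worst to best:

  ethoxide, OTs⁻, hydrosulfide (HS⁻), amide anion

amide anion < ethoxide < hydrosulfide (HS⁻) < OTs⁻

Leaving-group ability tracks the stability of the departed species; conjugate-acid pKₐ is the usual yardstick (lower pKₐ → better LG).
OTs⁻: pKₐ(p-CH₃C₆H₄SO₃H (TsOH)) ≈ -2.8
hydrosulfide (HS⁻): pKₐ(H₂S) ≈ 7
ethoxide: pKₐ(CH₃CH₂OH) ≈ 16
amide anion: pKₐ(NH₃) ≈ 38
The question asks for worst first, so the sequence is read in increasing leaving-group ability.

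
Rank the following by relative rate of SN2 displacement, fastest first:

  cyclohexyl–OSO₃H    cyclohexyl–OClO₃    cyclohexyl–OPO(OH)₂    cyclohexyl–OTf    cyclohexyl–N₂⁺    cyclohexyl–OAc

cyclohexyl–N₂⁺ > cyclohexyl–OTf > cyclohexyl–OClO₃ > cyclohexyl–OSO₃H > cyclohexyl–OPO(OH)₂ > cyclohexyl–OAc

Identical carbon frameworks mean the comparison reduces to leaving-group quality.
Rank by basicity of the departing species: weakest base leaves most easily.
cyclohexyl–N₂⁺ loses N₂: no meaningful conjugate acid; N₂ departs as an exceptionally stable neutral molecule
cyclohexyl–OTf loses OTf⁻: pKₐ(CF₃SO₃H (triflic acid)) ≈ -14
cyclohexyl–OClO₃ loses ClO₄⁻: pKₐ(HClO₄) ≈ -10
cyclohexyl–OSO₃H loses HSO₄⁻: pKₐ(H₂SO₄) ≈ -3
cyclohexyl–OPO(OH)₂ loses H₂PO₄⁻: pKₐ(H₃PO₄) ≈ 2.1
cyclohexyl–OAc loses AcO⁻: pKₐ(CH₃COOH) ≈ 4.8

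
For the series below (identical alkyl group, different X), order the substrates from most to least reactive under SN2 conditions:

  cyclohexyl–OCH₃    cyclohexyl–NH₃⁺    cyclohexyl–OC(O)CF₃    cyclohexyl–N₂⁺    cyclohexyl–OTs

cyclohexyl–N₂⁺ > cyclohexyl–OTs > cyclohexyl–OC(O)CF₃ > cyclohexyl–NH₃⁺ > cyclohexyl–OCH₃

Identical carbon frameworks mean the comparison reduces to leaving-group quality.
Leaving-group ability tracks the stability of the departed species; conjugate-acid pKₐ is the usual yardstick (lower pKₐ → better LG).
cyclohexyl–N₂⁺ loses N₂: no meaningful conjugate acid; N₂ departs as an exceptionally stable neutral molecule
cyclohexyl–OTs loses OTs⁻: pKₐ(p-CH₃C₆H₄SO₃H (TsOH)) ≈ -2.8
cyclohexyl–OC(O)CF₃ loses CF₃COO⁻: pKₐ(CF₃COOH) ≈ 0.2
cyclohexyl–NH₃⁺ loses NH₃: pKₐ(NH₄⁺) ≈ 9.2
cyclohexyl–OCH₃ loses CH₃O⁻: pKₐ(CH₃OH) ≈ 15.5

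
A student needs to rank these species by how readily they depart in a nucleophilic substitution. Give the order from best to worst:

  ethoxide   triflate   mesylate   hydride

triflate > mesylate > ethoxide > hydride

The more stable X⁻ (or X) is on its own — i.e. the weaker a base it is — the better a leaving group it makes.
triflate: pKₐ(CF₃SO₃H (triflic acid)) ≈ -14 — charge spread over three oxygens and a CF₃ group; the premier leaving group in synthesis
mesylate: pKₐ(CH₃SO₃H (MsOH)) ≈ -1.9 — resonance-delocalised alkanesulfonate
ethoxide: pKₐ(CH₃CH₂OH) ≈ 16
hydride: pKₐ(H₂) ≈ 36 — extremely strong base; leaves only in special hydride-transfer contexts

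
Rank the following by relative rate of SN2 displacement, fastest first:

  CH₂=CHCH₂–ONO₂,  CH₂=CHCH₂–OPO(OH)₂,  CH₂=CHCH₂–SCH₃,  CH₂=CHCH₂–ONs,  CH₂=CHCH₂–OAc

With the same alkyl group throughout, only the leaving group differentiates the rates.
Leaving-group ability tracks the stability of the departed species; conjugate-acid pKₐ is the usual yardstick (lower pKₐ → better LG).
CH₂=CHCH₂–ONs loses ONs⁻: pKₐ(p-O₂NC₆H₄SO₃H) ≈ -3.5
CH₂=CHCH₂–ONO₂ loses NO₃⁻: pKₐ(HNO₃) ≈ -1.3
CH₂=CHCH₂–OPO(OH)₂ loses H₂PO₄⁻: pKₐ(H₃PO₄) ≈ 2.1
CH₂=CHCH₂–OAc loses AcO⁻: pKₐ(CH₃COOH) ≈ 4.8
CH₂=CHCH₂–SCH₃ loses RS⁻: pKₐ(RSH (a thiol)) ≈ 10.5

CH₂=CHCH₂–ONs > CH₂=CHCH₂–ONO₂ > CH₂=CHCH₂–OPO(OH)₂ > CH₂=CHCH₂–OAc > CH₂=CHCH₂–SCH₃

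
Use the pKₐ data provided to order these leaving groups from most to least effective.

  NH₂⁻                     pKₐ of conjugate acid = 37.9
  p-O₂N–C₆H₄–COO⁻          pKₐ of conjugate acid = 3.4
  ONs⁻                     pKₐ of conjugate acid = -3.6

Lower conjugate-acid pKₐ ⇒ weaker base ⇒ better leaving group.
Sorting by the given values: ONs⁻ (-3.6), p-O₂N–C₆H₄–COO⁻ (3.4), NH₂⁻ (37.9).

ONs⁻ > p-O₂N–C₆H₄–COO⁻ > NH₂⁻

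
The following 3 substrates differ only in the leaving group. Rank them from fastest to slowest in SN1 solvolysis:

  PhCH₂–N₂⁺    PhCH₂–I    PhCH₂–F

The skeletons are identical, so relative rate is governed entirely by leaving-group ability.
Rank by basicity of the departing species: weakest base leaves most easily.
PhCH₂–N₂⁺ loses N₂: no meaningful conjugate acid; N₂ departs as an exceptionally stable neutral molecule
PhCH₂–I loses I⁻: pKₐ(HI) ≈ -10
PhCH₂–F loses F⁻: pKₐ(HF) ≈ 3.2

PhCH₂–N₂⁺ > PhCH₂–I > PhCH₂–F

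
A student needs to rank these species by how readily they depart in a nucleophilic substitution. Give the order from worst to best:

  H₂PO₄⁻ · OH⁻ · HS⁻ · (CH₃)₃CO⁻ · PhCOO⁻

(CH₃)₃CO⁻ < OH⁻ < HS⁻ < PhCOO⁻ < H₂PO₄⁻

H₂PO₄⁻: pKₐ(H₃PO₄) ≈ 2.1 — moderate base; biological leaving group after further activation
PhCOO⁻: pKₐ(C₆H₅COOH) ≈ 4.2 — aryl carboxylate
HS⁻: pKₐ(H₂S) ≈ 7
OH⁻: pKₐ(H₂O) ≈ 15.7 — strong base; essentially never leaves without prior activation
(CH₃)₃CO⁻: pKₐ(t-BuOH) ≈ 18
Reversing gives the worst-to-best order requested.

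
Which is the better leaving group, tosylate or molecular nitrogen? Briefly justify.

molecular nitrogen is the better leaving group.
N₂ is the ultimate leaving group — it departs as an exceptionally stable neutral molecule, whereas tosylate (pKₐ(p-CH₃C₆H₄SO₃H (TsOH)) ≈ -2.8) is far more basic.

molecular nitrogen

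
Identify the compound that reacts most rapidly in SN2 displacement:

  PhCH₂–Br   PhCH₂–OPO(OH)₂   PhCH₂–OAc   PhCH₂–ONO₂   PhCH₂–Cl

PhCH₂–Br

The skeletons are identical, so relative rate is governed entirely by leaving-group ability.
Leaving-group ability tracks the stability of the departed species; conjugate-acid pKₐ is the usual yardstick (lower pKₐ → better LG).
PhCH₂–Br loses Br⁻: pKₐ(HBr) ≈ -9
PhCH₂–Cl loses Cl⁻: pKₐ(HCl) ≈ -7
PhCH₂–ONO₂ loses NO₃⁻: pKₐ(HNO₃) ≈ -1.3
PhCH₂–OPO(OH)₂ loses H₂PO₄⁻: pKₐ(H₃PO₄) ≈ 2.1
PhCH₂–OAc loses AcO⁻: pKₐ(CH₃COOH) ≈ 4.8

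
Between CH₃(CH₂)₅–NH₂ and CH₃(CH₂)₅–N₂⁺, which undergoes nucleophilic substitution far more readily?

CH₃(CH₂)₅–N₂⁺

From CH₃(CH₂)₅–NH₂ the departing group would be NH₂⁻ (pKₐ(NH₃) ≈ 38). Extremely strong base; never a leaving group.
From CH₃(CH₂)₅–N₂⁺ the leaving group is N₂ (no meaningful conjugate acid; N₂ departs as an exceptionally stable neutral molecule).
(In practice CH₃(CH₂)₅–N₂⁺ is made from CH₃(CH₂)₅–NH₂ by diazotisation (NaNO₂ / HCl, 0 °C), generating a diazonium salt that expels N₂.)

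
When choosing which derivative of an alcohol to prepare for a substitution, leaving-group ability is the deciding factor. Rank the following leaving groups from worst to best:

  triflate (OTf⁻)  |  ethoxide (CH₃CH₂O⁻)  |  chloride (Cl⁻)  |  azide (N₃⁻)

The more stable X⁻ (or X) is on its own — i.e. the weaker a base it is — the better a leaving group it makes.
triflate (OTf⁻): pKₐ(CF₃SO₃H (triflic acid)) ≈ -14
chloride (Cl⁻): pKₐ(HCl) ≈ -7
azide (N₃⁻): pKₐ(HN₃) ≈ 4.7
ethoxide (CH₃CH₂O⁻): pKₐ(CH₃CH₂OH) ≈ 16
Reversing gives the worst-to-best order requested.

ethoxide (CH₃CH₂O⁻) < azide (N₃⁻) < chloride (Cl⁻) < triflate (OTf⁻)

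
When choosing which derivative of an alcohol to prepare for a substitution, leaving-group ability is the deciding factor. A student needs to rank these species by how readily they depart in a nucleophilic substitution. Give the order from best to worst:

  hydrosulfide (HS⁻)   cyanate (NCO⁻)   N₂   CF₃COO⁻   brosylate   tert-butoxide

N₂ > brosylate > CF₃COO⁻ > cyanate (NCO⁻) > hydrosulfide (HS⁻) > tert-butoxide

The more stable X⁻ (or X) is on its own — i.e. the weaker a base it is — the better a leaving group it makes.
N₂: no meaningful conjugate acid; N₂ departs as an exceptionally stable neutral molecule
brosylate: pKₐ(p-BrC₆H₄SO₃H) ≈ -2.8
CF₃COO⁻: pKₐ(CF₃COOH) ≈ 0.2
cyanate (NCO⁻): pKₐ(HOCN) ≈ 3.5
hydrosulfide (HS⁻): pKₐ(H₂S) ≈ 7
tert-butoxide: pKₐ(t-BuOH) ≈ 18 — bulky, strongly basic alkoxide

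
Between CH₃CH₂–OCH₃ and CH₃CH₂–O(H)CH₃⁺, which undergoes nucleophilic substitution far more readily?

CH₃CH₂–O(H)CH₃⁺

From CH₃CH₂–OCH₃ the departing group would be CH₃O⁻ (pKₐ(CH₃OH) ≈ 15.5). Strong base; alkoxides do not leave unassisted.
From CH₃CH₂–O(H)CH₃⁺ the leaving group is R'OH (pKₐ(R'OH₂⁺) ≈ -2.4). Neutral; leaves from a protonated ether (an oxonium ion, R–O(H)R'⁺).
(In practice CH₃CH₂–O(H)CH₃⁺ is made from CH₃CH₂–OCH₃ by protonation with concentrated HI, allowing neutral methanol, rather than methoxide, to depart.)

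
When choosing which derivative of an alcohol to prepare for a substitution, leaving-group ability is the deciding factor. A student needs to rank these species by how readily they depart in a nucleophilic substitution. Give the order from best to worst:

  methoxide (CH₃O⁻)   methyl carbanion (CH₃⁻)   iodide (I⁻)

The more stable X⁻ (or X) is on its own — i.e. the weaker a base it is — the better a leaving group it makes.
iodide (I⁻): pKₐ(HI) ≈ -10
methoxide (CH₃O⁻): pKₐ(CH₃OH) ≈ 15.5
methyl carbanion (CH₃⁻): pKₐ(CH₄) ≈ 48

iodide (I⁻) > methoxide (CH₃O⁻) > methyl carbanion (CH₃⁻)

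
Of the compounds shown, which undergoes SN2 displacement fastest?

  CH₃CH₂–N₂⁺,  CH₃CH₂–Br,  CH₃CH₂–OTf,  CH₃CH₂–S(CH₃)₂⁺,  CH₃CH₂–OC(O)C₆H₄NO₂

CH₃CH₂–N₂⁺

Same R in every case — rank the leaving groups.
The more stable X⁻ (or X) is on its own — i.e. the weaker a base it is — the better a leaving group it makes.
CH₃CH₂–N₂⁺ loses N₂: no meaningful conjugate acid; N₂ departs as an exceptionally stable neutral molecule
CH₃CH₂–OTf loses OTf⁻: pKₐ(CF₃SO₃H (triflic acid)) ≈ -14
CH₃CH₂–Br loses Br⁻: pKₐ(HBr) ≈ -9
CH₃CH₂–S(CH₃)₂⁺ loses SR'₂: pKₐ(R'₂SH⁺) ≈ -7
CH₃CH₂–OC(O)C₆H₄NO₂ loses p-O₂N–C₆H₄–COO⁻: pKₐ(p-nitrobenzoic acid) ≈ 3.4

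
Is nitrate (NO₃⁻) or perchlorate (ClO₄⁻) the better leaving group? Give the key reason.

perchlorate (ClO₄⁻) is the better leaving group.
pKₐ(HClO₄) ≈ -10 versus pKₐ(HNO₃) ≈ -1.3: perchlorate (ClO₄⁻) is the much weaker base.
Extremely weak base; rarely used for safety reasons.

perchlorate (ClO₄⁻)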